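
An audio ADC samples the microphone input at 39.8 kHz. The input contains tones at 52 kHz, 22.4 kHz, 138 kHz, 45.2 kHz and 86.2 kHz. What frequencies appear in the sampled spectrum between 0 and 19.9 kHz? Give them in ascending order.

fs/2 = 19.9 kHz.
52 kHz mod fs = 12.2 kHz.
12.2 kHz ≤ fs/2 = 19.9 kHz, appears at 12.2 kHz.
22.4 kHz > fs/2 = 19.9 kHz, folds to fs − 22.4 kHz = 17.4 kHz.
138 kHz mod fs = 18.6 kHz.
18.6 kHz ≤ fs/2 = 19.9 kHz, appears at 18.6 kHz.
45.2 kHz mod fs = 5.4 kHz.
5.4 kHz ≤ fs/2 = 19.9 kHz, appears at 5.4 kHz.
86.2 kHz mod fs = 6.6 kHz.
6.6 kHz ≤ fs/2 = 19.9 kHz, appears at 6.6 kHz.
Distinct values: {5.4 kHz, 6.6 kHz, 12.2 kHz, 17.4 kHz, 18.6 kHz}.

5.4 kHz, 6.6 kHz, 12.2 kHz, 17.4 kHz, 18.6 kHz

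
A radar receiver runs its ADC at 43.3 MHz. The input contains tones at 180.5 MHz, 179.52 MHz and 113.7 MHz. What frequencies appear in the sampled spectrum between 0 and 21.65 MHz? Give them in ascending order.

fs/2 = 21.65 MHz.
180.5 MHz mod fs = 7.3 MHz.
7.3 MHz ≤ fs/2 = 21.65 MHz, appears at 7.3 MHz.
179.52 MHz mod fs = 6.32 MHz.
6.32 MHz ≤ fs/2 = 21.65 MHz, appears at 6.32 MHz.
113.7 MHz mod fs = 27.1 MHz.
27.1 MHz > fs/2 = 21.65 MHz, folds to fs − 27.1 MHz = 16.2 MHz.
Distinct values: {6.32 MHz, 7.3 MHz, 16.2 MHz}.

6.32 MHz, 7.3 MHz, 16.2 MHz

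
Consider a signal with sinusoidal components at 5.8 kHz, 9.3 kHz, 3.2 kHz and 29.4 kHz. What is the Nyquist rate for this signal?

58.8 kHz

Highest-frequency component: 29.4 kHz.
Nyquist rate = 2 × 29.4 kHz = 58.8 kHz.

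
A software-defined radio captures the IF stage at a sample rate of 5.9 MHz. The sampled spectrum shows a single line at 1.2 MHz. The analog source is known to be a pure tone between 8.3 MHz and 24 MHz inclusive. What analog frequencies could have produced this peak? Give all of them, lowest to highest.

10.6 MHz, 13 MHz, 16.5 MHz, 18.9 MHz, 22.4 MHz

Frequencies that alias to 1.2 MHz are k·fs ± 1.2 MHz for integer k ≥ 0.
k=0: 1.2 MHz.
k=1: 4.7 MHz, 7.1 MHz.
k=2: 10.6 MHz, 13 MHz.
k=3: 16.5 MHz, 18.9 MHz.
k=4: 22.4 MHz, 24.8 MHz.
k=5: 28.3 MHz, 30.7 MHz.
Within [8.3 MHz, 24 MHz]: 10.6 MHz, 13 MHz, 16.5 MHz, 18.9 MHz, 22.4 MHz.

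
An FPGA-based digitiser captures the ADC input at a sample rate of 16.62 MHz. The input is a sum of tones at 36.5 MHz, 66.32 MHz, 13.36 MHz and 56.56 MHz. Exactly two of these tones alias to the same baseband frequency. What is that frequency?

fs/2 = 8.31 MHz.
36.5 MHz mod fs = 3.26 MHz.
3.26 MHz ≤ fs/2 = 8.31 MHz, appears at 3.26 MHz.
66.32 MHz mod fs = 16.46 MHz.
16.46 MHz > fs/2 = 8.31 MHz, folds to fs − 16.46 MHz = 0.16 MHz.
13.36 MHz > fs/2 = 8.31 MHz, folds to fs − 13.36 MHz = 3.26 MHz.
56.56 MHz mod fs = 6.7 MHz.
6.7 MHz ≤ fs/2 = 8.31 MHz, appears at 6.7 MHz.
13.36 MHz and 36.5 MHz both map to 3.26 MHz.

3.26 MHz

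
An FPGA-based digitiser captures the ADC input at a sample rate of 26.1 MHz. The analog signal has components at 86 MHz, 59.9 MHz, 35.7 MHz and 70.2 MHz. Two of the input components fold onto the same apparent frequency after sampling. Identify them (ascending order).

59.9 MHz, 86 MHz

fs/2 = 13.05 MHz.
86 MHz mod fs = 7.7 MHz.
7.7 MHz ≤ fs/2 = 13.05 MHz, appears at 7.7 MHz.
59.9 MHz mod fs = 7.7 MHz.
7.7 MHz ≤ fs/2 = 13.05 MHz, appears at 7.7 MHz.
35.7 MHz mod fs = 9.6 MHz.
9.6 MHz ≤ fs/2 = 13.05 MHz, appears at 9.6 MHz.
70.2 MHz mod fs = 18 MHz.
18 MHz > fs/2 = 13.05 MHz, folds to fs − 18 MHz = 8.1 MHz.
59.9 MHz and 86 MHz both map to 7.7 MHz.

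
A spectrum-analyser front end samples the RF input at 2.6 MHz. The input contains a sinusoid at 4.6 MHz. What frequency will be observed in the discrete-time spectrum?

0.6 MHz

4.6 MHz mod fs = 2 MHz.
2 MHz > fs/2 = 1.3 MHz, folds to fs − 2 MHz = 0.6 MHz.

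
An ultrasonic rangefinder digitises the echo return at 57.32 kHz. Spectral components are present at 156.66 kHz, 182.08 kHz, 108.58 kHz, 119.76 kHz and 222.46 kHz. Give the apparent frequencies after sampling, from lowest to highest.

fs/2 = 28.66 kHz.
156.66 kHz mod fs = 42.02 kHz.
42.02 kHz > fs/2 = 28.66 kHz, folds to fs − 42.02 kHz = 15.3 kHz.
182.08 kHz mod fs = 10.12 kHz.
10.12 kHz ≤ fs/2 = 28.66 kHz, appears at 10.12 kHz.
108.58 kHz mod fs = 51.26 kHz.
51.26 kHz > fs/2 = 28.66 kHz, folds to fs − 51.26 kHz = 6.06 kHz.
119.76 kHz mod fs = 5.12 kHz.
5.12 kHz ≤ fs/2 = 28.66 kHz, appears at 5.12 kHz.
222.46 kHz mod fs = 50.5 kHz.
50.5 kHz > fs/2 = 28.66 kHz, folds to fs − 50.5 kHz = 6.82 kHz.
Distinct values: {5.12 kHz, 6.06 kHz, 6.82 kHz, 10.12 kHz, 15.3 kHz}.

5.12 kHz, 6.06 kHz, 6.82 kHz, 10.12 kHz, 15.3 kHz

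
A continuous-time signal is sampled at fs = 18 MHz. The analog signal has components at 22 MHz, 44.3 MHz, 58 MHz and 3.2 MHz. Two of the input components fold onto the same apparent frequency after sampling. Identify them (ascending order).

fs/2 = 9 MHz.
22 MHz mod fs = 4 MHz.
4 MHz ≤ fs/2 = 9 MHz, appears at 4 MHz.
44.3 MHz mod fs = 8.3 MHz.
8.3 MHz ≤ fs/2 = 9 MHz, appears at 8.3 MHz.
58 MHz mod fs = 4 MHz.
4 MHz ≤ fs/2 = 9 MHz, appears at 4 MHz.
3.2 MHz ≤ fs/2 = 9 MHz, passes unchanged.
22 MHz and 58 MHz both map to 4 MHz.

22 MHz, 58 MHz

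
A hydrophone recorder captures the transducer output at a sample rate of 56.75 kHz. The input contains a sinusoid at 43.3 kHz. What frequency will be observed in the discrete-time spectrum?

43.3 kHz > fs/2 = 28.375 kHz, folds to fs − 43.3 kHz = 13.45 kHz.

13.45 kHz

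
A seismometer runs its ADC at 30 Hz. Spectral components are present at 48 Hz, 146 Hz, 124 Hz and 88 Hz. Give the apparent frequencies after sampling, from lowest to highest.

2 Hz, 4 Hz, 12 Hz

fs/2 = 15 Hz.
48 Hz mod fs = 18 Hz.
18 Hz > fs/2 = 15 Hz, folds to fs − 18 Hz = 12 Hz.
146 Hz mod fs = 26 Hz.
26 Hz > fs/2 = 15 Hz, folds to fs − 26 Hz = 4 Hz.
124 Hz mod fs = 4 Hz.
4 Hz ≤ fs/2 = 15 Hz, appears at 4 Hz.
88 Hz mod fs = 28 Hz.
28 Hz > fs/2 = 15 Hz, folds to fs − 28 Hz = 2 Hz.
Distinct values: {2 Hz, 4 Hz, 12 Hz}.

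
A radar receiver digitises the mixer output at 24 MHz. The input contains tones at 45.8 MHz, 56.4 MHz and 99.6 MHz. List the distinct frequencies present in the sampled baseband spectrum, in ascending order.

fs/2 = 12 MHz.
45.8 MHz mod fs = 21.8 MHz.
21.8 MHz > fs/2 = 12 MHz, folds to fs − 21.8 MHz = 2.2 MHz.
56.4 MHz mod fs = 8.4 MHz.
8.4 MHz ≤ fs/2 = 12 MHz, appears at 8.4 MHz.
99.6 MHz mod fs = 3.6 MHz.
3.6 MHz ≤ fs/2 = 12 MHz, appears at 3.6 MHz.
Distinct values: {2.2 MHz, 3.6 MHz, 8.4 MHz}.

2.2 MHz, 3.6 MHz, 8.4 MHz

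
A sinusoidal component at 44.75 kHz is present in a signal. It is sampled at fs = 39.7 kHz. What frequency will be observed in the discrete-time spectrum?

5.05 kHz

44.75 kHz mod fs = 5.05 kHz.
5.05 kHz ≤ fs/2 = 19.85 kHz, appears at 5.05 kHz.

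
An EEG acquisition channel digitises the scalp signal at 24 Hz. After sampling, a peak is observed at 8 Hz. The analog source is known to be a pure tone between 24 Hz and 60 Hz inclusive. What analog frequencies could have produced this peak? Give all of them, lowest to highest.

Frequencies that alias to 8 Hz are k·fs ± 8 Hz for integer k ≥ 0.
k=0: 8 Hz.
k=1: 16 Hz, 32 Hz.
k=2: 40 Hz, 56 Hz.
k=3: 64 Hz, 80 Hz.
Within [24 Hz, 60 Hz]: 32 Hz, 40 Hz, 56 Hz.

32 Hz, 40 Hz, 56 Hz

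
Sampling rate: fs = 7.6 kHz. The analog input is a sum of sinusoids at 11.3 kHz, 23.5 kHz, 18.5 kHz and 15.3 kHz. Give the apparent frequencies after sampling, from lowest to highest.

0.1 kHz, 0.7 kHz, 3.3 kHz, 3.7 kHz

fs/2 = 3.8 kHz.
11.3 kHz mod fs = 3.7 kHz.
3.7 kHz ≤ fs/2 = 3.8 kHz, appears at 3.7 kHz.
23.5 kHz mod fs = 0.7 kHz.
0.7 kHz ≤ fs/2 = 3.8 kHz, appears at 0.7 kHz.
18.5 kHz mod fs = 3.3 kHz.
3.3 kHz ≤ fs/2 = 3.8 kHz, appears at 3.3 kHz.
15.3 kHz mod fs = 0.1 kHz.
0.1 kHz ≤ fs/2 = 3.8 kHz, appears at 0.1 kHz.
Distinct values: {0.1 kHz, 0.7 kHz, 3.3 kHz, 3.7 kHz}.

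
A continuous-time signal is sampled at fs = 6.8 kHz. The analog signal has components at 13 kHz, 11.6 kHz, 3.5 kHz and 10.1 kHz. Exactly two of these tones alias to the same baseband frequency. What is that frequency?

3.3 kHz

fs/2 = 3.4 kHz.
13 kHz mod fs = 6.2 kHz.
6.2 kHz > fs/2 = 3.4 kHz, folds to fs − 6.2 kHz = 0.6 kHz.
11.6 kHz mod fs = 4.8 kHz.
4.8 kHz > fs/2 = 3.4 kHz, folds to fs − 4.8 kHz = 2 kHz.
3.5 kHz > fs/2 = 3.4 kHz, folds to fs − 3.5 kHz = 3.3 kHz.
10.1 kHz mod fs = 3.3 kHz.
3.3 kHz ≤ fs/2 = 3.4 kHz, appears at 3.3 kHz.
3.5 kHz and 10.1 kHz both map to 3.3 kHz.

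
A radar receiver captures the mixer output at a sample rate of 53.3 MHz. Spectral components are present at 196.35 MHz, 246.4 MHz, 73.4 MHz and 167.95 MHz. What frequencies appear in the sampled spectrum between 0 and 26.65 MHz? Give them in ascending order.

8.05 MHz, 16.85 MHz, 20.1 MHz

fs/2 = 26.65 MHz.
196.35 MHz mod fs = 36.45 MHz.
36.45 MHz > fs/2 = 26.65 MHz, folds to fs − 36.45 MHz = 16.85 MHz.
246.4 MHz mod fs = 33.2 MHz.
33.2 MHz > fs/2 = 26.65 MHz, folds to fs − 33.2 MHz = 20.1 MHz.
73.4 MHz mod fs = 20.1 MHz.
20.1 MHz ≤ fs/2 = 26.65 MHz, appears at 20.1 MHz.
167.95 MHz mod fs = 8.05 MHz.
8.05 MHz ≤ fs/2 = 26.65 MHz, appears at 8.05 MHz.
Distinct values: {8.05 MHz, 16.85 MHz, 20.1 MHz}.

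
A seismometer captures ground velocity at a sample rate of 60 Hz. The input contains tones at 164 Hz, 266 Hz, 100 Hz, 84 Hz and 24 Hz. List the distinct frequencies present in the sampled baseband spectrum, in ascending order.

fs/2 = 30 Hz.
164 Hz mod fs = 44 Hz.
44 Hz > fs/2 = 30 Hz, folds to fs − 44 Hz = 16 Hz.
266 Hz mod fs = 26 Hz.
26 Hz ≤ fs/2 = 30 Hz, appears at 26 Hz.
100 Hz mod fs = 40 Hz.
40 Hz > fs/2 = 30 Hz, folds to fs − 40 Hz = 20 Hz.
84 Hz mod fs = 24 Hz.
24 Hz ≤ fs/2 = 30 Hz, appears at 24 Hz.
24 Hz ≤ fs/2 = 30 Hz, passes unchanged.
Distinct values: {16 Hz, 20 Hz, 24 Hz, 26 Hz}.

16 Hz, 20 Hz, 24 Hz, 26 Hz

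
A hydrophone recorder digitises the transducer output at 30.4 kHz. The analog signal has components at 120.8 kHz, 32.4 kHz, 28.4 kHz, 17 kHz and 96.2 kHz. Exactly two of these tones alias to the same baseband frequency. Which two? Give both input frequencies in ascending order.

28.4 kHz, 32.4 kHz

fs/2 = 15.2 kHz.
120.8 kHz mod fs = 29.6 kHz.
29.6 kHz > fs/2 = 15.2 kHz, folds to fs − 29.6 kHz = 0.8 kHz.
32.4 kHz mod fs = 2 kHz.
2 kHz ≤ fs/2 = 15.2 kHz, appears at 2 kHz.
28.4 kHz > fs/2 = 15.2 kHz, folds to fs − 28.4 kHz = 2 kHz.
17 kHz > fs/2 = 15.2 kHz, folds to fs − 17 kHz = 13.4 kHz.
96.2 kHz mod fs = 5 kHz.
5 kHz ≤ fs/2 = 15.2 kHz, appears at 5 kHz.
28.4 kHz and 32.4 kHz both map to 2 kHz.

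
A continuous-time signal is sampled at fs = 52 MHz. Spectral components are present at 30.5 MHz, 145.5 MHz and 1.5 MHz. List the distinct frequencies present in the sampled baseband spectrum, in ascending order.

fs/2 = 26 MHz.
30.5 MHz > fs/2 = 26 MHz, folds to fs − 30.5 MHz = 21.5 MHz.
145.5 MHz mod fs = 41.5 MHz.
41.5 MHz > fs/2 = 26 MHz, folds to fs − 41.5 MHz = 10.5 MHz.
1.5 MHz ≤ fs/2 = 26 MHz, passes unchanged.
Distinct values: {1.5 MHz, 10.5 MHz, 21.5 MHz}.

1.5 MHz, 10.5 MHz, 21.5 MHz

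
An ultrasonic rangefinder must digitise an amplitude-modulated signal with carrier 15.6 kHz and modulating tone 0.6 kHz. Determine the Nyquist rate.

AM sidebands sit at fc ± fm = 15 kHz and 16.2 kHz.
Highest-frequency component: 16.2 kHz.
Nyquist rate = 2 × 16.2 kHz = 32.4 kHz.

32.4 kHz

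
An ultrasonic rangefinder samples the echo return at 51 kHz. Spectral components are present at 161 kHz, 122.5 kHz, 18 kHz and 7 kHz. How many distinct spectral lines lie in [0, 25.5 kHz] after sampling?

4

fs/2 = 25.5 kHz.
161 kHz mod fs = 8 kHz.
8 kHz ≤ fs/2 = 25.5 kHz, appears at 8 kHz.
122.5 kHz mod fs = 20.5 kHz.
20.5 kHz ≤ fs/2 = 25.5 kHz, appears at 20.5 kHz.
18 kHz ≤ fs/2 = 25.5 kHz, passes unchanged.
7 kHz ≤ fs/2 = 25.5 kHz, passes unchanged.
Distinct values: {7 kHz, 8 kHz, 18 kHz, 20.5 kHz} → 4.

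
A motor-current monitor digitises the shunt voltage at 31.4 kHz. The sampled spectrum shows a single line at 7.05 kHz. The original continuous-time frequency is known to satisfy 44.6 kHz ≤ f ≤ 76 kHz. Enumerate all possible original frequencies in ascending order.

55.75 kHz, 69.85 kHz

Frequencies that alias to 7.05 kHz are k·fs ± 7.05 kHz for integer k ≥ 0.
k=0: 7.05 kHz.
k=1: 24.35 kHz, 38.45 kHz.
k=2: 55.75 kHz, 69.85 kHz.
k=3: 87.15 kHz, 101.25 kHz.
Within [44.6 kHz, 76 kHz]: 55.75 kHz, 69.85 kHz.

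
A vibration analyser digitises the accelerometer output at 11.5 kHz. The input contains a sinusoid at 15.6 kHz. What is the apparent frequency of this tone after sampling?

4.1 kHz

15.6 kHz mod fs = 4.1 kHz.
4.1 kHz ≤ fs/2 = 5.75 kHz, appears at 4.1 kHz.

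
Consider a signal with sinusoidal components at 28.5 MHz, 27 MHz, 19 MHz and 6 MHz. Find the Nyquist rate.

Highest-frequency component: 28.5 MHz.
Nyquist rate = 2 × 28.5 MHz = 57 MHz.

57 MHz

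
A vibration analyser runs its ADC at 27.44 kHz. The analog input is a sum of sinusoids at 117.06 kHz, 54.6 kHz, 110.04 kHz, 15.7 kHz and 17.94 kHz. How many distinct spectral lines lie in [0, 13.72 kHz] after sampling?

4

fs/2 = 13.72 kHz.
117.06 kHz mod fs = 7.3 kHz.
7.3 kHz ≤ fs/2 = 13.72 kHz, appears at 7.3 kHz.
54.6 kHz mod fs = 27.16 kHz.
27.16 kHz > fs/2 = 13.72 kHz, folds to fs − 27.16 kHz = 0.28 kHz.
110.04 kHz mod fs = 0.28 kHz.
0.28 kHz ≤ fs/2 = 13.72 kHz, appears at 0.28 kHz.
15.7 kHz > fs/2 = 13.72 kHz, folds to fs − 15.7 kHz = 11.74 kHz.
17.94 kHz > fs/2 = 13.72 kHz, folds to fs − 17.94 kHz = 9.5 kHz.
Distinct values: {0.28 kHz, 7.3 kHz, 9.5 kHz, 11.74 kHz} → 4.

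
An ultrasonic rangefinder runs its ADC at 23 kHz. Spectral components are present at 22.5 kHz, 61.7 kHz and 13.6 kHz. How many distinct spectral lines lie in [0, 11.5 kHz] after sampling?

fs/2 = 11.5 kHz.
22.5 kHz > fs/2 = 11.5 kHz, folds to fs − 22.5 kHz = 0.5 kHz.
61.7 kHz mod fs = 15.7 kHz.
15.7 kHz > fs/2 = 11.5 kHz, folds to fs − 15.7 kHz = 7.3 kHz.
13.6 kHz > fs/2 = 11.5 kHz, folds to fs − 13.6 kHz = 9.4 kHz.
Distinct values: {0.5 kHz, 7.3 kHz, 9.4 kHz} → 3.

3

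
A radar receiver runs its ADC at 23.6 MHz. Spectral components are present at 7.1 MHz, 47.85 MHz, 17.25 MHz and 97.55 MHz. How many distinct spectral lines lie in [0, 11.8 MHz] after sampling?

fs/2 = 11.8 MHz.
7.1 MHz ≤ fs/2 = 11.8 MHz, passes unchanged.
47.85 MHz mod fs = 0.65 MHz.
0.65 MHz ≤ fs/2 = 11.8 MHz, appears at 0.65 MHz.
17.25 MHz > fs/2 = 11.8 MHz, folds to fs − 17.25 MHz = 6.35 MHz.
97.55 MHz mod fs = 3.15 MHz.
3.15 MHz ≤ fs/2 = 11.8 MHz, appears at 3.15 MHz.
Distinct values: {0.65 MHz, 3.15 MHz, 6.35 MHz, 7.1 MHz} → 4.

4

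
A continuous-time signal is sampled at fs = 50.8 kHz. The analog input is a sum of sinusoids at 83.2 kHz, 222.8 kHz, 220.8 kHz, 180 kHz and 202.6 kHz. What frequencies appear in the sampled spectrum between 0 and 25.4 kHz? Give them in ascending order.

0.6 kHz, 17.6 kHz, 18.4 kHz, 19.6 kHz, 23.2 kHz

fs/2 = 25.4 kHz.
83.2 kHz mod fs = 32.4 kHz.
32.4 kHz > fs/2 = 25.4 kHz, folds to fs − 32.4 kHz = 18.4 kHz.
222.8 kHz mod fs = 19.6 kHz.
19.6 kHz ≤ fs/2 = 25.4 kHz, appears at 19.6 kHz.
220.8 kHz mod fs = 17.6 kHz.
17.6 kHz ≤ fs/2 = 25.4 kHz, appears at 17.6 kHz.
180 kHz mod fs = 27.6 kHz.
27.6 kHz > fs/2 = 25.4 kHz, folds to fs − 27.6 kHz = 23.2 kHz.
202.6 kHz mod fs = 50.2 kHz.
50.2 kHz > fs/2 = 25.4 kHz, folds to fs − 50.2 kHz = 0.6 kHz.
Distinct values: {0.6 kHz, 17.6 kHz, 18.4 kHz, 19.6 kHz, 23.2 kHz}.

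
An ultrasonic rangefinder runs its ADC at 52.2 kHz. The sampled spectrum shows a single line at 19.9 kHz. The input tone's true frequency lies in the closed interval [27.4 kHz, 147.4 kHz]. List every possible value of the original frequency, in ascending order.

32.3 kHz, 72.1 kHz, 84.5 kHz, 124.3 kHz, 136.7 kHz

Frequencies that alias to 19.9 kHz are k·fs ± 19.9 kHz for integer k ≥ 0.
k=0: 19.9 kHz.
k=1: 32.3 kHz, 72.1 kHz.
k=2: 84.5 kHz, 124.3 kHz.
k=3: 136.7 kHz, 176.5 kHz.
k=4: 188.9 kHz, 228.7 kHz.
Within [27.4 kHz, 147.4 kHz]: 32.3 kHz, 72.1 kHz, 84.5 kHz, 124.3 kHz, 136.7 kHz.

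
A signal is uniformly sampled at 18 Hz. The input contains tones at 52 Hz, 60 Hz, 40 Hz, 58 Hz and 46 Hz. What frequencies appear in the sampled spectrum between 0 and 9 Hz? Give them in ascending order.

fs/2 = 9 Hz.
52 Hz mod fs = 16 Hz.
16 Hz > fs/2 = 9 Hz, folds to fs − 16 Hz = 2 Hz.
60 Hz mod fs = 6 Hz.
6 Hz ≤ fs/2 = 9 Hz, appears at 6 Hz.
40 Hz mod fs = 4 Hz.
4 Hz ≤ fs/2 = 9 Hz, appears at 4 Hz.
58 Hz mod fs = 4 Hz.
4 Hz ≤ fs/2 = 9 Hz, appears at 4 Hz.
46 Hz mod fs = 10 Hz.
10 Hz > fs/2 = 9 Hz, folds to fs − 10 Hz = 8 Hz.
Distinct values: {2 Hz, 4 Hz, 6 Hz, 8 Hz}.

2 Hz, 4 Hz, 6 Hz, 8 Hz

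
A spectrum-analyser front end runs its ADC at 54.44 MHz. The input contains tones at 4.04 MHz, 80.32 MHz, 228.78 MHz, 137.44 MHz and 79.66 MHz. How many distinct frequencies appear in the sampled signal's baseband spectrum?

4

fs/2 = 27.22 MHz.
4.04 MHz ≤ fs/2 = 27.22 MHz, passes unchanged.
80.32 MHz mod fs = 25.88 MHz.
25.88 MHz ≤ fs/2 = 27.22 MHz, appears at 25.88 MHz.
228.78 MHz mod fs = 11.02 MHz.
11.02 MHz ≤ fs/2 = 27.22 MHz, appears at 11.02 MHz.
137.44 MHz mod fs = 28.56 MHz.
28.56 MHz > fs/2 = 27.22 MHz, folds to fs − 28.56 MHz = 25.88 MHz.
79.66 MHz mod fs = 25.22 MHz.
25.22 MHz ≤ fs/2 = 27.22 MHz, appears at 25.22 MHz.
Distinct values: {4.04 MHz, 11.02 MHz, 25.22 MHz, 25.88 MHz} → 4.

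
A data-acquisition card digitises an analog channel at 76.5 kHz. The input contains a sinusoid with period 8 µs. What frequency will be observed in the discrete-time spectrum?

T = 8 µs → f = 1/T = 125 kHz.
125 kHz mod fs = 48.5 kHz.
48.5 kHz > fs/2 = 38.25 kHz, folds to fs − 48.5 kHz = 28 kHz.

28 kHz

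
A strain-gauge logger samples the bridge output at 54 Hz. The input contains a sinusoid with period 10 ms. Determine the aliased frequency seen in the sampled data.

8 Hz

T = 10 ms → f = 1/T = 100 Hz.
100 Hz mod fs = 46 Hz.
46 Hz > fs/2 = 27 Hz, folds to fs − 46 Hz = 8 Hz.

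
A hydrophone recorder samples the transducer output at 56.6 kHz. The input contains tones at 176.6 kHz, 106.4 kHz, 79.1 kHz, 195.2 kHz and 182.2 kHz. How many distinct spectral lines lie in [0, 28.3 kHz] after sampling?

4

fs/2 = 28.3 kHz.
176.6 kHz mod fs = 6.8 kHz.
6.8 kHz ≤ fs/2 = 28.3 kHz, appears at 6.8 kHz.
106.4 kHz mod fs = 49.8 kHz.
49.8 kHz > fs/2 = 28.3 kHz, folds to fs − 49.8 kHz = 6.8 kHz.
79.1 kHz mod fs = 22.5 kHz.
22.5 kHz ≤ fs/2 = 28.3 kHz, appears at 22.5 kHz.
195.2 kHz mod fs = 25.4 kHz.
25.4 kHz ≤ fs/2 = 28.3 kHz, appears at 25.4 kHz.
182.2 kHz mod fs = 12.4 kHz.
12.4 kHz ≤ fs/2 = 28.3 kHz, appears at 12.4 kHz.
Distinct values: {6.8 kHz, 12.4 kHz, 22.5 kHz, 25.4 kHz} → 4.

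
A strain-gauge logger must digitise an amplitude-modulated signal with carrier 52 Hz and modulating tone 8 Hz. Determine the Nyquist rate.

120 Hz

AM sidebands sit at fc ± fm = 44 Hz and 60 Hz.
Highest-frequency component: 60 Hz.
Nyquist rate = 2 × 60 Hz = 120 Hz.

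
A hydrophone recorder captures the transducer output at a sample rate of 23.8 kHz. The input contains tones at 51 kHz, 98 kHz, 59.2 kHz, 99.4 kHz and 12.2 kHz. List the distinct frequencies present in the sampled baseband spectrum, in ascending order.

fs/2 = 11.9 kHz.
51 kHz mod fs = 3.4 kHz.
3.4 kHz ≤ fs/2 = 11.9 kHz, appears at 3.4 kHz.
98 kHz mod fs = 2.8 kHz.
2.8 kHz ≤ fs/2 = 11.9 kHz, appears at 2.8 kHz.
59.2 kHz mod fs = 11.6 kHz.
11.6 kHz ≤ fs/2 = 11.9 kHz, appears at 11.6 kHz.
99.4 kHz mod fs = 4.2 kHz.
4.2 kHz ≤ fs/2 = 11.9 kHz, appears at 4.2 kHz.
12.2 kHz > fs/2 = 11.9 kHz, folds to fs − 12.2 kHz = 11.6 kHz.
Distinct values: {2.8 kHz, 3.4 kHz, 4.2 kHz, 11.6 kHz}.

2.8 kHz, 3.4 kHz, 4.2 kHz, 11.6 kHz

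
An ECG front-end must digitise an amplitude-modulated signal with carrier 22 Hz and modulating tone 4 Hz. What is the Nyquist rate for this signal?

52 Hz

AM sidebands sit at fc ± fm = 18 Hz and 26 Hz.
Highest-frequency component: 26 Hz.
Nyquist rate = 2 × 26 Hz = 52 Hz.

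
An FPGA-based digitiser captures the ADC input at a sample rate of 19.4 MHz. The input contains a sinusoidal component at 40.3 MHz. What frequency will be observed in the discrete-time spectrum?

40.3 MHz mod fs = 1.5 MHz.
1.5 MHz ≤ fs/2 = 9.7 MHz, appears at 1.5 MHz.

1.5 MHz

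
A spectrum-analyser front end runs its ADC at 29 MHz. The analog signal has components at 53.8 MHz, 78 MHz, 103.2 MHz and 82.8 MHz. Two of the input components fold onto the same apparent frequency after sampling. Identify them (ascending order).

fs/2 = 14.5 MHz.
53.8 MHz mod fs = 24.8 MHz.
24.8 MHz > fs/2 = 14.5 MHz, folds to fs − 24.8 MHz = 4.2 MHz.
78 MHz mod fs = 20 MHz.
20 MHz > fs/2 = 14.5 MHz, folds to fs − 20 MHz = 9 MHz.
103.2 MHz mod fs = 16.2 MHz.
16.2 MHz > fs/2 = 14.5 MHz, folds to fs − 16.2 MHz = 12.8 MHz.
82.8 MHz mod fs = 24.8 MHz.
24.8 MHz > fs/2 = 14.5 MHz, folds to fs − 24.8 MHz = 4.2 MHz.
53.8 MHz and 82.8 MHz both map to 4.2 MHz.

53.8 MHz, 82.8 MHz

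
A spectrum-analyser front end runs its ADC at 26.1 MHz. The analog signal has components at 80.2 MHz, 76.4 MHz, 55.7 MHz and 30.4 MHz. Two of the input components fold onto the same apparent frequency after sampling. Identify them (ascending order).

fs/2 = 13.05 MHz.
80.2 MHz mod fs = 1.9 MHz.
1.9 MHz ≤ fs/2 = 13.05 MHz, appears at 1.9 MHz.
76.4 MHz mod fs = 24.2 MHz.
24.2 MHz > fs/2 = 13.05 MHz, folds to fs − 24.2 MHz = 1.9 MHz.
55.7 MHz mod fs = 3.5 MHz.
3.5 MHz ≤ fs/2 = 13.05 MHz, appears at 3.5 MHz.
30.4 MHz mod fs = 4.3 MHz.
4.3 MHz ≤ fs/2 = 13.05 MHz, appears at 4.3 MHz.
76.4 MHz and 80.2 MHz both map to 1.9 MHz.

76.4 MHz, 80.2 MHz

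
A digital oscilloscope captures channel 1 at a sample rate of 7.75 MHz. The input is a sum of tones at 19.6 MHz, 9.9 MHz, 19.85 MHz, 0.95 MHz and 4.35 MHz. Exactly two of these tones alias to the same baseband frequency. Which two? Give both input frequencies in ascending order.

4.35 MHz, 19.85 MHz

fs/2 = 3.875 MHz.
19.6 MHz mod fs = 4.1 MHz.
4.1 MHz > fs/2 = 3.875 MHz, folds to fs − 4.1 MHz = 3.65 MHz.
9.9 MHz mod fs = 2.15 MHz.
2.15 MHz ≤ fs/2 = 3.875 MHz, appears at 2.15 MHz.
19.85 MHz mod fs = 4.35 MHz.
4.35 MHz > fs/2 = 3.875 MHz, folds to fs − 4.35 MHz = 3.4 MHz.
0.95 MHz ≤ fs/2 = 3.875 MHz, passes unchanged.
4.35 MHz > fs/2 = 3.875 MHz, folds to fs − 4.35 MHz = 3.4 MHz.
4.35 MHz and 19.85 MHz both map to 3.4 MHz.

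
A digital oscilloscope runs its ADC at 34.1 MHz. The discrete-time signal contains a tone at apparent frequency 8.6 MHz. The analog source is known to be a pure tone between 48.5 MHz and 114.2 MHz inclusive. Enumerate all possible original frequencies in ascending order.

Frequencies that alias to 8.6 MHz are k·fs ± 8.6 MHz for integer k ≥ 0.
k=0: 8.6 MHz.
k=1: 25.5 MHz, 42.7 MHz.
k=2: 59.6 MHz, 76.8 MHz.
k=3: 93.7 MHz, 110.9 MHz.
k=4: 127.8 MHz, 145 MHz.
Within [48.5 MHz, 114.2 MHz]: 59.6 MHz, 76.8 MHz, 93.7 MHz, 110.9 MHz.

59.6 MHz, 76.8 MHz, 93.7 MHz, 110.9 MHz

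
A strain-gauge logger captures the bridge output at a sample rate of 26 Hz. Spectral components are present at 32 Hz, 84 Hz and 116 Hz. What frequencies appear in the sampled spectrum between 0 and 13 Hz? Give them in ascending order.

6 Hz, 12 Hz

fs/2 = 13 Hz.
32 Hz mod fs = 6 Hz.
6 Hz ≤ fs/2 = 13 Hz, appears at 6 Hz.
84 Hz mod fs = 6 Hz.
6 Hz ≤ fs/2 = 13 Hz, appears at 6 Hz.
116 Hz mod fs = 12 Hz.
12 Hz ≤ fs/2 = 13 Hz, appears at 12 Hz.
Distinct values: {6 Hz, 12 Hz}.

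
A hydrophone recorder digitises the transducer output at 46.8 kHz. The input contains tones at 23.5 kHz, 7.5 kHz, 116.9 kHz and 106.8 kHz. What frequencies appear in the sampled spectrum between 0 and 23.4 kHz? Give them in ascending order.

fs/2 = 23.4 kHz.
23.5 kHz > fs/2 = 23.4 kHz, folds to fs − 23.5 kHz = 23.3 kHz.
7.5 kHz ≤ fs/2 = 23.4 kHz, passes unchanged.
116.9 kHz mod fs = 23.3 kHz.
23.3 kHz ≤ fs/2 = 23.4 kHz, appears at 23.3 kHz.
106.8 kHz mod fs = 13.2 kHz.
13.2 kHz ≤ fs/2 = 23.4 kHz, appears at 13.2 kHz.
Distinct values: {7.5 kHz, 13.2 kHz, 23.3 kHz}.

7.5 kHz, 13.2 kHz, 23.3 kHz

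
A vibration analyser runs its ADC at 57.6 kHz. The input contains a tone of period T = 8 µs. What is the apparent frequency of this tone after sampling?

9.8 kHz

T = 8 µs → f = 1/T = 125 kHz.
125 kHz mod fs = 9.8 kHz.
9.8 kHz ≤ fs/2 = 28.8 kHz, appears at 9.8 kHz.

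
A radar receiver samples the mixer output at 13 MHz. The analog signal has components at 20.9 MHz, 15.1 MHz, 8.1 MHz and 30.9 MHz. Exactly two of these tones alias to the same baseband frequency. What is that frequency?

4.9 MHz

fs/2 = 6.5 MHz.
20.9 MHz mod fs = 7.9 MHz.
7.9 MHz > fs/2 = 6.5 MHz, folds to fs − 7.9 MHz = 5.1 MHz.
15.1 MHz mod fs = 2.1 MHz.
2.1 MHz ≤ fs/2 = 6.5 MHz, appears at 2.1 MHz.
8.1 MHz > fs/2 = 6.5 MHz, folds to fs − 8.1 MHz = 4.9 MHz.
30.9 MHz mod fs = 4.9 MHz.
4.9 MHz ≤ fs/2 = 6.5 MHz, appears at 4.9 MHz.
8.1 MHz and 30.9 MHz both map to 4.9 MHz.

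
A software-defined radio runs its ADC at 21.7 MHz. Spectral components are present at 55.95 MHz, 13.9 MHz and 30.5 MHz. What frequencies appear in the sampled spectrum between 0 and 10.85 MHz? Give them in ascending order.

7.8 MHz, 8.8 MHz, 9.15 MHz

fs/2 = 10.85 MHz.
55.95 MHz mod fs = 12.55 MHz.
12.55 MHz > fs/2 = 10.85 MHz, folds to fs − 12.55 MHz = 9.15 MHz.
13.9 MHz > fs/2 = 10.85 MHz, folds to fs − 13.9 MHz = 7.8 MHz.
30.5 MHz mod fs = 8.8 MHz.
8.8 MHz ≤ fs/2 = 10.85 MHz, appears at 8.8 MHz.
Distinct values: {7.8 MHz, 8.8 MHz, 9.15 MHz}.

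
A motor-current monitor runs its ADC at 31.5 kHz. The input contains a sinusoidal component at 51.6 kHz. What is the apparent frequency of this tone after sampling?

51.6 kHz mod fs = 20.1 kHz.
20.1 kHz > fs/2 = 15.75 kHz, folds to fs − 20.1 kHz = 11.4 kHz.

11.4 kHz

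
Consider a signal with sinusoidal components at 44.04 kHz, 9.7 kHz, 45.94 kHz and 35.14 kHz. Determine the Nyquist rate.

Highest-frequency component: 45.94 kHz.
Nyquist rate = 2 × 45.94 kHz = 91.88 kHz.

91.88 kHz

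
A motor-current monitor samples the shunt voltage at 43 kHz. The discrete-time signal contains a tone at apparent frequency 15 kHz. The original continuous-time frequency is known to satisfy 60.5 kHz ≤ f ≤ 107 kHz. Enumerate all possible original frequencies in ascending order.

71 kHz, 101 kHz

Frequencies that alias to 15 kHz are k·fs ± 15 kHz for integer k ≥ 0.
k=0: 15 kHz.
k=1: 28 kHz, 58 kHz.
k=2: 71 kHz, 101 kHz.
k=3: 114 kHz, 144 kHz.
Within [60.5 kHz, 107 kHz]: 71 kHz, 101 kHz.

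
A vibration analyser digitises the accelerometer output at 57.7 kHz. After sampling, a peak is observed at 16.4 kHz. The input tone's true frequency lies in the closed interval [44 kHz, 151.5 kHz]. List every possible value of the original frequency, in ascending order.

Frequencies that alias to 16.4 kHz are k·fs ± 16.4 kHz for integer k ≥ 0.
k=0: 16.4 kHz.
k=1: 41.3 kHz, 74.1 kHz.
k=2: 99 kHz, 131.8 kHz.
k=3: 156.7 kHz, 189.5 kHz.
Within [44 kHz, 151.5 kHz]: 74.1 kHz, 99 kHz, 131.8 kHz.

74.1 kHz, 99 kHz, 131.8 kHz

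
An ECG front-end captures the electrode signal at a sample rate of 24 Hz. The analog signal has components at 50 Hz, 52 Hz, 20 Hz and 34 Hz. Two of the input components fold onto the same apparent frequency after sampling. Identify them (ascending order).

fs/2 = 12 Hz.
50 Hz mod fs = 2 Hz.
2 Hz ≤ fs/2 = 12 Hz, appears at 2 Hz.
52 Hz mod fs = 4 Hz.
4 Hz ≤ fs/2 = 12 Hz, appears at 4 Hz.
20 Hz > fs/2 = 12 Hz, folds to fs − 20 Hz = 4 Hz.
34 Hz mod fs = 10 Hz.
10 Hz ≤ fs/2 = 12 Hz, appears at 10 Hz.
20 Hz and 52 Hz both map to 4 Hz.

20 Hz, 52 Hz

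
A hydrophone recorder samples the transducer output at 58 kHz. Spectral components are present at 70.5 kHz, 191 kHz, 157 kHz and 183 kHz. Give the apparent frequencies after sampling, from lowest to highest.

9 kHz, 12.5 kHz, 17 kHz

fs/2 = 29 kHz.
70.5 kHz mod fs = 12.5 kHz.
12.5 kHz ≤ fs/2 = 29 kHz, appears at 12.5 kHz.
191 kHz mod fs = 17 kHz.
17 kHz ≤ fs/2 = 29 kHz, appears at 17 kHz.
157 kHz mod fs = 41 kHz.
41 kHz > fs/2 = 29 kHz, folds to fs − 41 kHz = 17 kHz.
183 kHz mod fs = 9 kHz.
9 kHz ≤ fs/2 = 29 kHz, appears at 9 kHz.
Distinct values: {9 kHz, 12.5 kHz, 17 kHz}.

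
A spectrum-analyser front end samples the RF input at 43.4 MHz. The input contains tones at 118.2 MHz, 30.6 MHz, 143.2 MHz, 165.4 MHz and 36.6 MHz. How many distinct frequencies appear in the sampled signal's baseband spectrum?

fs/2 = 21.7 MHz.
118.2 MHz mod fs = 31.4 MHz.
31.4 MHz > fs/2 = 21.7 MHz, folds to fs − 31.4 MHz = 12 MHz.
30.6 MHz > fs/2 = 21.7 MHz, folds to fs − 30.6 MHz = 12.8 MHz.
143.2 MHz mod fs = 13 MHz.
13 MHz ≤ fs/2 = 21.7 MHz, appears at 13 MHz.
165.4 MHz mod fs = 35.2 MHz.
35.2 MHz > fs/2 = 21.7 MHz, folds to fs − 35.2 MHz = 8.2 MHz.
36.6 MHz > fs/2 = 21.7 MHz, folds to fs − 36.6 MHz = 6.8 MHz.
Distinct values: {6.8 MHz, 8.2 MHz, 12 MHz, 12.8 MHz, 13 MHz} → 5.

5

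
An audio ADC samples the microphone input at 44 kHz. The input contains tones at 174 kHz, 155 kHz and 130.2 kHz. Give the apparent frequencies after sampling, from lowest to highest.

1.8 kHz, 2 kHz, 21 kHz

fs/2 = 22 kHz.
174 kHz mod fs = 42 kHz.
42 kHz > fs/2 = 22 kHz, folds to fs − 42 kHz = 2 kHz.
155 kHz mod fs = 23 kHz.
23 kHz > fs/2 = 22 kHz, folds to fs − 23 kHz = 21 kHz.
130.2 kHz mod fs = 42.2 kHz.
42.2 kHz > fs/2 = 22 kHz, folds to fs − 42.2 kHz = 1.8 kHz.
Distinct values: {1.8 kHz, 2 kHz, 21 kHz}.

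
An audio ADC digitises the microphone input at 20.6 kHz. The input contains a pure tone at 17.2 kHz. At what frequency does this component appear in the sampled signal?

17.2 kHz > fs/2 = 10.3 kHz, folds to fs − 17.2 kHz = 3.4 kHz.

3.4 kHz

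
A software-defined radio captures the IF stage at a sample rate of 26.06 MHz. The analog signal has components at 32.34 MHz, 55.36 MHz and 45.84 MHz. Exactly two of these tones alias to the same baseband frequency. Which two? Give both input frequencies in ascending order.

32.34 MHz, 45.84 MHz

fs/2 = 13.03 MHz.
32.34 MHz mod fs = 6.28 MHz.
6.28 MHz ≤ fs/2 = 13.03 MHz, appears at 6.28 MHz.
55.36 MHz mod fs = 3.24 MHz.
3.24 MHz ≤ fs/2 = 13.03 MHz, appears at 3.24 MHz.
45.84 MHz mod fs = 19.78 MHz.
19.78 MHz > fs/2 = 13.03 MHz, folds to fs − 19.78 MHz = 6.28 MHz.
32.34 MHz and 45.84 MHz both map to 6.28 MHz.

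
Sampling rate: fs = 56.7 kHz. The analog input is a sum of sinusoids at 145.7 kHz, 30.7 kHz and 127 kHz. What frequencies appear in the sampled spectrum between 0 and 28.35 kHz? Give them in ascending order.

fs/2 = 28.35 kHz.
145.7 kHz mod fs = 32.3 kHz.
32.3 kHz > fs/2 = 28.35 kHz, folds to fs − 32.3 kHz = 24.4 kHz.
30.7 kHz > fs/2 = 28.35 kHz, folds to fs − 30.7 kHz = 26 kHz.
127 kHz mod fs = 13.6 kHz.
13.6 kHz ≤ fs/2 = 28.35 kHz, appears at 13.6 kHz.
Distinct values: {13.6 kHz, 24.4 kHz, 26 kHz}.

13.6 kHz, 24.4 kHz, 26 kHz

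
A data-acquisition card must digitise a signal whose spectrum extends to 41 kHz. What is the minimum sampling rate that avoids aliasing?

82 kHz

Nyquist rate = 2 × 41 kHz = 82 kHz.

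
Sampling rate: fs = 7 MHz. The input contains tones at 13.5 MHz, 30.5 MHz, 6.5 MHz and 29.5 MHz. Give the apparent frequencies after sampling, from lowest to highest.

fs/2 = 3.5 MHz.
13.5 MHz mod fs = 6.5 MHz.
6.5 MHz > fs/2 = 3.5 MHz, folds to fs − 6.5 MHz = 0.5 MHz.
30.5 MHz mod fs = 2.5 MHz.
2.5 MHz ≤ fs/2 = 3.5 MHz, appears at 2.5 MHz.
6.5 MHz > fs/2 = 3.5 MHz, folds to fs − 6.5 MHz = 0.5 MHz.
29.5 MHz mod fs = 1.5 MHz.
1.5 MHz ≤ fs/2 = 3.5 MHz, appears at 1.5 MHz.
Distinct values: {0.5 MHz, 1.5 MHz, 2.5 MHz}.

0.5 MHz, 1.5 MHz, 2.5 MHz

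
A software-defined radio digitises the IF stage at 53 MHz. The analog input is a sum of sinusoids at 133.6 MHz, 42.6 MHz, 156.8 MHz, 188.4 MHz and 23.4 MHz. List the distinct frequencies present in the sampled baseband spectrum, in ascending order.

fs/2 = 26.5 MHz.
133.6 MHz mod fs = 27.6 MHz.
27.6 MHz > fs/2 = 26.5 MHz, folds to fs − 27.6 MHz = 25.4 MHz.
42.6 MHz > fs/2 = 26.5 MHz, folds to fs − 42.6 MHz = 10.4 MHz.
156.8 MHz mod fs = 50.8 MHz.
50.8 MHz > fs/2 = 26.5 MHz, folds to fs − 50.8 MHz = 2.2 MHz.
188.4 MHz mod fs = 29.4 MHz.
29.4 MHz > fs/2 = 26.5 MHz, folds to fs − 29.4 MHz = 23.6 MHz.
23.4 MHz ≤ fs/2 = 26.5 MHz, passes unchanged.
Distinct values: {2.2 MHz, 10.4 MHz, 23.4 MHz, 23.6 MHz, 25.4 MHz}.

2.2 MHz, 10.4 MHz, 23.4 MHz, 23.6 MHz, 25.4 MHz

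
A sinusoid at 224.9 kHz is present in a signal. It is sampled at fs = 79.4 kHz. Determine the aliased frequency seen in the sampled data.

13.3 kHz

224.9 kHz mod fs = 66.1 kHz.
66.1 kHz > fs/2 = 39.7 kHz, folds to fs − 66.1 kHz = 13.3 kHz.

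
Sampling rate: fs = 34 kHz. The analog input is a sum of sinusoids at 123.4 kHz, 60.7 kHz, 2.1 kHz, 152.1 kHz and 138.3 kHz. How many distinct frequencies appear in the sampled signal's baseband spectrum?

5

fs/2 = 17 kHz.
123.4 kHz mod fs = 21.4 kHz.
21.4 kHz > fs/2 = 17 kHz, folds to fs − 21.4 kHz = 12.6 kHz.
60.7 kHz mod fs = 26.7 kHz.
26.7 kHz > fs/2 = 17 kHz, folds to fs − 26.7 kHz = 7.3 kHz.
2.1 kHz ≤ fs/2 = 17 kHz, passes unchanged.
152.1 kHz mod fs = 16.1 kHz.
16.1 kHz ≤ fs/2 = 17 kHz, appears at 16.1 kHz.
138.3 kHz mod fs = 2.3 kHz.
2.3 kHz ≤ fs/2 = 17 kHz, appears at 2.3 kHz.
Distinct values: {2.1 kHz, 2.3 kHz, 7.3 kHz, 12.6 kHz, 16.1 kHz} → 5.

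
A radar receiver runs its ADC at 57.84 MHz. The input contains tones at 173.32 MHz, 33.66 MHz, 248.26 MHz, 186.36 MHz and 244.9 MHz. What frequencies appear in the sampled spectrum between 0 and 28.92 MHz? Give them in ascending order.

0.2 MHz, 12.84 MHz, 13.54 MHz, 16.9 MHz, 24.18 MHz

fs/2 = 28.92 MHz.
173.32 MHz mod fs = 57.64 MHz.
57.64 MHz > fs/2 = 28.92 MHz, folds to fs − 57.64 MHz = 0.2 MHz.
33.66 MHz > fs/2 = 28.92 MHz, folds to fs − 33.66 MHz = 24.18 MHz.
248.26 MHz mod fs = 16.9 MHz.
16.9 MHz ≤ fs/2 = 28.92 MHz, appears at 16.9 MHz.
186.36 MHz mod fs = 12.84 MHz.
12.84 MHz ≤ fs/2 = 28.92 MHz, appears at 12.84 MHz.
244.9 MHz mod fs = 13.54 MHz.
13.54 MHz ≤ fs/2 = 28.92 MHz, appears at 13.54 MHz.
Distinct values: {0.2 MHz, 12.84 MHz, 13.54 MHz, 16.9 MHz, 24.18 MHz}.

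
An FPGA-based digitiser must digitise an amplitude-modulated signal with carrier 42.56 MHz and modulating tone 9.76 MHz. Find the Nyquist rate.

AM sidebands sit at fc ± fm = 32.8 MHz and 52.32 MHz.
Highest-frequency component: 52.32 MHz.
Nyquist rate = 2 × 52.32 MHz = 104.64 MHz.

104.64 MHz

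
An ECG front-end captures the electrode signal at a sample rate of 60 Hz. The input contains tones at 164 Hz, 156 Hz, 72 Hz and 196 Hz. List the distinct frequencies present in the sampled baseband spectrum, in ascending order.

fs/2 = 30 Hz.
164 Hz mod fs = 44 Hz.
44 Hz > fs/2 = 30 Hz, folds to fs − 44 Hz = 16 Hz.
156 Hz mod fs = 36 Hz.
36 Hz > fs/2 = 30 Hz, folds to fs − 36 Hz = 24 Hz.
72 Hz mod fs = 12 Hz.
12 Hz ≤ fs/2 = 30 Hz, appears at 12 Hz.
196 Hz mod fs = 16 Hz.
16 Hz ≤ fs/2 = 30 Hz, appears at 16 Hz.
Distinct values: {12 Hz, 16 Hz, 24 Hz}.

12 Hz, 16 Hz, 24 Hz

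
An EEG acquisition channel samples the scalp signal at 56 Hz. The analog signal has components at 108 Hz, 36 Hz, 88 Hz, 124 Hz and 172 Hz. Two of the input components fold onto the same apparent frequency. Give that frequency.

fs/2 = 28 Hz.
108 Hz mod fs = 52 Hz.
52 Hz > fs/2 = 28 Hz, folds to fs − 52 Hz = 4 Hz.
36 Hz > fs/2 = 28 Hz, folds to fs − 36 Hz = 20 Hz.
88 Hz mod fs = 32 Hz.
32 Hz > fs/2 = 28 Hz, folds to fs − 32 Hz = 24 Hz.
124 Hz mod fs = 12 Hz.
12 Hz ≤ fs/2 = 28 Hz, appears at 12 Hz.
172 Hz mod fs = 4 Hz.
4 Hz ≤ fs/2 = 28 Hz, appears at 4 Hz.
108 Hz and 172 Hz both map to 4 Hz.

4 Hz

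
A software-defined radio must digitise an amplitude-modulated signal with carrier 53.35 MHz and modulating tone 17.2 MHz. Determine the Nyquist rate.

141.1 MHz

AM sidebands sit at fc ± fm = 36.15 MHz and 70.55 MHz.
Highest-frequency component: 70.55 MHz.
Nyquist rate = 2 × 70.55 MHz = 141.1 MHz.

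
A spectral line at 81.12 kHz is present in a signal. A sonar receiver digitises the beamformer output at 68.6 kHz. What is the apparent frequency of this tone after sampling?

12.52 kHz

81.12 kHz mod fs = 12.52 kHz.
12.52 kHz ≤ fs/2 = 34.3 kHz, appears at 12.52 kHz.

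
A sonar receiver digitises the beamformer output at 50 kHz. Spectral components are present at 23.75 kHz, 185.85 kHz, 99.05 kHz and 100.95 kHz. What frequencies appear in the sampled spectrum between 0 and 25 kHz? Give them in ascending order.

0.95 kHz, 14.15 kHz, 23.75 kHz

fs/2 = 25 kHz.
23.75 kHz ≤ fs/2 = 25 kHz, passes unchanged.
185.85 kHz mod fs = 35.85 kHz.
35.85 kHz > fs/2 = 25 kHz, folds to fs − 35.85 kHz = 14.15 kHz.
99.05 kHz mod fs = 49.05 kHz.
49.05 kHz > fs/2 = 25 kHz, folds to fs − 49.05 kHz = 0.95 kHz.
100.95 kHz mod fs = 0.95 kHz.
0.95 kHz ≤ fs/2 = 25 kHz, appears at 0.95 kHz.
Distinct values: {0.95 kHz, 14.15 kHz, 23.75 kHz}.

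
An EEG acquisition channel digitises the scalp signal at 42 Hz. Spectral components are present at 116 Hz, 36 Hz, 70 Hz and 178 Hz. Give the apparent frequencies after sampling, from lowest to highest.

fs/2 = 21 Hz.
116 Hz mod fs = 32 Hz.
32 Hz > fs/2 = 21 Hz, folds to fs − 32 Hz = 10 Hz.
36 Hz > fs/2 = 21 Hz, folds to fs − 36 Hz = 6 Hz.
70 Hz mod fs = 28 Hz.
28 Hz > fs/2 = 21 Hz, folds to fs − 28 Hz = 14 Hz.
178 Hz mod fs = 10 Hz.
10 Hz ≤ fs/2 = 21 Hz, appears at 10 Hz.
Distinct values: {6 Hz, 10 Hz, 14 Hz}.

6 Hz, 10 Hz, 14 Hz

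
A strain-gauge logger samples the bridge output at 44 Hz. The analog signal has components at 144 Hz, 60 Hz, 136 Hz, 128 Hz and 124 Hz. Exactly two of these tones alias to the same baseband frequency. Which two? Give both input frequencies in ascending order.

128 Hz, 136 Hz

fs/2 = 22 Hz.
144 Hz mod fs = 12 Hz.
12 Hz ≤ fs/2 = 22 Hz, appears at 12 Hz.
60 Hz mod fs = 16 Hz.
16 Hz ≤ fs/2 = 22 Hz, appears at 16 Hz.
136 Hz mod fs = 4 Hz.
4 Hz ≤ fs/2 = 22 Hz, appears at 4 Hz.
128 Hz mod fs = 40 Hz.
40 Hz > fs/2 = 22 Hz, folds to fs − 40 Hz = 4 Hz.
124 Hz mod fs = 36 Hz.
36 Hz > fs/2 = 22 Hz, folds to fs − 36 Hz = 8 Hz.
128 Hz and 136 Hz both map to 4 Hz.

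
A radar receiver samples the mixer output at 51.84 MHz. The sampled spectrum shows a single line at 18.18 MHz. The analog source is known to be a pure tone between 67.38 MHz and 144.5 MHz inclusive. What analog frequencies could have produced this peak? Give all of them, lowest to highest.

Frequencies that alias to 18.18 MHz are k·fs ± 18.18 MHz for integer k ≥ 0.
k=0: 18.18 MHz.
k=1: 33.66 MHz, 70.02 MHz.
k=2: 85.5 MHz, 121.86 MHz.
k=3: 137.34 MHz, 173.7 MHz.
k=4: 189.18 MHz, 225.54 MHz.
Within [67.38 MHz, 144.5 MHz]: 70.02 MHz, 85.5 MHz, 121.86 MHz, 137.34 MHz.

70.02 MHz, 85.5 MHz, 121.86 MHz, 137.34 MHz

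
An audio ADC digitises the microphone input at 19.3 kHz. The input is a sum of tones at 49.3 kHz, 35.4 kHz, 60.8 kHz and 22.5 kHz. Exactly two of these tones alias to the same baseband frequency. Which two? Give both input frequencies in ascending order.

fs/2 = 9.65 kHz.
49.3 kHz mod fs = 10.7 kHz.
10.7 kHz > fs/2 = 9.65 kHz, folds to fs − 10.7 kHz = 8.6 kHz.
35.4 kHz mod fs = 16.1 kHz.
16.1 kHz > fs/2 = 9.65 kHz, folds to fs − 16.1 kHz = 3.2 kHz.
60.8 kHz mod fs = 2.9 kHz.
2.9 kHz ≤ fs/2 = 9.65 kHz, appears at 2.9 kHz.
22.5 kHz mod fs = 3.2 kHz.
3.2 kHz ≤ fs/2 = 9.65 kHz, appears at 3.2 kHz.
22.5 kHz and 35.4 kHz both map to 3.2 kHz.

22.5 kHz, 35.4 kHz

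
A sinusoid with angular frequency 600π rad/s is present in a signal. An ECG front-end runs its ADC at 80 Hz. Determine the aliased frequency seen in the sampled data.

ω = 600π rad/s → f = ω/(2π) = 300 Hz.
300 Hz mod fs = 60 Hz.
60 Hz > fs/2 = 40 Hz, folds to fs − 60 Hz = 20 Hz.

20 Hz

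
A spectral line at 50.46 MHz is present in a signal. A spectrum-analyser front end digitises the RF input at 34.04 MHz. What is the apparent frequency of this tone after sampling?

16.42 MHz

50.46 MHz mod fs = 16.42 MHz.
16.42 MHz ≤ fs/2 = 17.02 MHz, appears at 16.42 MHz.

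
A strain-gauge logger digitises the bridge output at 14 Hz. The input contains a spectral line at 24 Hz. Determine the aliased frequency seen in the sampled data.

24 Hz mod fs = 10 Hz.
10 Hz > fs/2 = 7 Hz, folds to fs − 10 Hz = 4 Hz.

4 Hz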